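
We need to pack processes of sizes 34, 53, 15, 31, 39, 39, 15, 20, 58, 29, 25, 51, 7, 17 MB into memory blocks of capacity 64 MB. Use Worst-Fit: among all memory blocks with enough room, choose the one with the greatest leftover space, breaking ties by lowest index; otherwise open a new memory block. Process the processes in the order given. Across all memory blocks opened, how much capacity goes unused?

79

Put 34 MB in memory block 1; 30 MB remain.
Put 53 MB in memory block 2; 11 MB remain.
Put 15 MB in memory block 1; 15 MB remain.
Put 31 MB in memory block 3; 33 MB remain.
Put 39 MB in memory block 4; 25 MB remain.
Put 39 MB in memory block 5; 25 MB remain.
Put 15 MB in memory block 3; 18 MB remain.
Put 20 MB in memory block 4; 5 MB remain.
Put 58 MB in memory block 6; 6 MB remain.
Put 29 MB in memory block 7; 35 MB remain.
Put 25 MB in memory block 7; 10 MB remain.
Put 51 MB in memory block 8; 13 MB remain.
Put 7 MB in memory block 5; 18 MB remain.
Put 17 MB in memory block 3; 1 MB remain.
8 memory blocks × 64 MB = 512 MB; used 433 MB; unused 79 MB.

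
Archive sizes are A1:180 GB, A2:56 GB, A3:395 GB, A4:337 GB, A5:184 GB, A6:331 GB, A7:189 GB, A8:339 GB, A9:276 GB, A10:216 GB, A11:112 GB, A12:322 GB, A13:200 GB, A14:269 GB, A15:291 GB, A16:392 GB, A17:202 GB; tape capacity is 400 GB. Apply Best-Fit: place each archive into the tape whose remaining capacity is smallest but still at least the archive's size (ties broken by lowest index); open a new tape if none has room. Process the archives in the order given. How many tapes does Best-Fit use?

14 tapes

A1 (180 GB) → tape 1 (remaining 220 GB)
A2 (56 GB) → tape 1 (remaining 164 GB)
A3 (395 GB) → tape 2 (remaining 5 GB)
A4 (337 GB) → tape 3 (remaining 63 GB)
A5 (184 GB) → tape 4 (remaining 216 GB)
A6 (331 GB) → tape 5 (remaining 69 GB)
A7 (189 GB) → tape 4 (remaining 27 GB)
A8 (339 GB) → tape 6 (remaining 61 GB)
A9 (276 GB) → tape 7 (remaining 124 GB)
A10 (216 GB) → tape 8 (remaining 184 GB)
A11 (112 GB) → tape 7 (remaining 12 GB)
A12 (322 GB) → tape 9 (remaining 78 GB)
A13 (200 GB) → tape 10 (remaining 200 GB)
A14 (269 GB) → tape 11 (remaining 131 GB)
A15 (291 GB) → tape 12 (remaining 109 GB)
A16 (392 GB) → tape 13 (remaining 8 GB)
A17 (202 GB) → tape 14 (remaining 198 GB)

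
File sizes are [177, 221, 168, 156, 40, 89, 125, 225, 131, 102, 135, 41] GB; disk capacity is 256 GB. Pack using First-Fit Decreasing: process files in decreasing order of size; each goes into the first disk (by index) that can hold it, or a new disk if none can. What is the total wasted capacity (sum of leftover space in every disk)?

Sorted descending: 225, 221, 177, 168, 156, 135, 131, 125, 102, 89, 41, 40.
disk 1: place 225 GB, 31 GB left
disk 2: place 221 GB, 35 GB left
disk 3: place 177 GB, 79 GB left
disk 4: place 168 GB, 88 GB left
disk 5: place 156 GB, 100 GB left
disk 6: place 135 GB, 121 GB left
disk 7: place 131 GB, 125 GB left
disk 7: place 125 GB, 0 GB left
disk 6: place 102 GB, 19 GB left
disk 5: place 89 GB, 11 GB left
disk 3: place 41 GB, 38 GB left
disk 4: place 40 GB, 48 GB left
7 disks × 256 GB = 1792 GB; used 1610 GB; unused 182 GB.

182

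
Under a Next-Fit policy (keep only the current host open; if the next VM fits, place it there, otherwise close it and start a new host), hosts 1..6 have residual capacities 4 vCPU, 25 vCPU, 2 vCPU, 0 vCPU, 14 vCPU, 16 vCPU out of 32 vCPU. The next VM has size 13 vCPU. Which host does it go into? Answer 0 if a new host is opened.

Next-Fit only looks at host 6, which has 16 vCPU free.
13 vCPU fits there.

6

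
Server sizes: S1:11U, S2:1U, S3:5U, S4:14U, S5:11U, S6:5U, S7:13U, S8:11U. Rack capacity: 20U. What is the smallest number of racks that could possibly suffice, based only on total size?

4 racks

Total size = 11 + 1 + 5 + 14 + 11 + 5 + 13 + 11 = 71U.
⌈71 / 20⌉ = 4.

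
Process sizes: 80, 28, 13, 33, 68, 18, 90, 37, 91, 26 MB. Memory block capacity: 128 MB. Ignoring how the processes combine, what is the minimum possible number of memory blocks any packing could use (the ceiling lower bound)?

4 memory blocks

Total size = 80 + 28 + 13 + 33 + 68 + 18 + 90 + 37 + 91 + 26 = 484 MB.
⌈484 / 128⌉ = 4.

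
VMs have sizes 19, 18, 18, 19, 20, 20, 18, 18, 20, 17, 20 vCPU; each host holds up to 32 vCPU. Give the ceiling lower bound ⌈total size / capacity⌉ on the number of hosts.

7

Total size = 19 + 18 + 18 + 19 + 20 + 20 + 18 + 18 + 20 + 17 + 20 = 207 vCPU.
⌈207 / 32⌉ = 7.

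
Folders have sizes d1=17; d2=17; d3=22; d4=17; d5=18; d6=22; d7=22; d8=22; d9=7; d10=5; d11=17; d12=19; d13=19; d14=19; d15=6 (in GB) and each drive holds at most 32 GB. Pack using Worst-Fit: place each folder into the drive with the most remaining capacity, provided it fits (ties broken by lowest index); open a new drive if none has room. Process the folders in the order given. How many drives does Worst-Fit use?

d1 (17 GB) → drive 1 (remaining 15 GB)
d2 (17 GB) → drive 2 (remaining 15 GB)
d3 (22 GB) → drive 3 (remaining 10 GB)
d4 (17 GB) → drive 4 (remaining 15 GB)
d5 (18 GB) → drive 5 (remaining 14 GB)
d6 (22 GB) → drive 6 (remaining 10 GB)
d7 (22 GB) → drive 7 (remaining 10 GB)
d8 (22 GB) → drive 8 (remaining 10 GB)
d9 (7 GB) → drive 1 (remaining 8 GB)
d10 (5 GB) → drive 2 (remaining 10 GB)
d11 (17 GB) → drive 9 (remaining 15 GB)
d12 (19 GB) → drive 10 (remaining 13 GB)
d13 (19 GB) → drive 11 (remaining 13 GB)
d14 (19 GB) → drive 12 (remaining 13 GB)
d15 (6 GB) → drive 4 (remaining 9 GB)

12 drives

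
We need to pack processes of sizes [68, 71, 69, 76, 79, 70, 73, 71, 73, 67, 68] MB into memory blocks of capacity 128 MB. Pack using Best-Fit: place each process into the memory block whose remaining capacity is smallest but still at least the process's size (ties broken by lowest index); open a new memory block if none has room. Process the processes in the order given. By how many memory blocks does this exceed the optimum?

0

Best-Fit: [68] [71] [69] [76] [79] [70] [73] [71] [73] [67] [68] → 11 memory blocks.
11 processes exceed 64 MB (half the capacity), and no two of those can share a memory block, so at least 11 memory blocks are needed.
So 11 is already optimal.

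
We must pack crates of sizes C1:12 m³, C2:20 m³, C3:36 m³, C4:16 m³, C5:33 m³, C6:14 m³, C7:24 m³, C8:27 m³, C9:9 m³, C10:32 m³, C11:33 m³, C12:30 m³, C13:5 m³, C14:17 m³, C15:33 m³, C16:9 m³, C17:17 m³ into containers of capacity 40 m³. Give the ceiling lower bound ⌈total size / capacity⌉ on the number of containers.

10 containers

Total size = 12 + 20 + 36 + 16 + 33 + 14 + 24 + 27 + 9 + 32 + 33 + 30 + 5 + 17 + 33 + 9 + 17 = 367 m³.
⌈367 / 40⌉ = 10.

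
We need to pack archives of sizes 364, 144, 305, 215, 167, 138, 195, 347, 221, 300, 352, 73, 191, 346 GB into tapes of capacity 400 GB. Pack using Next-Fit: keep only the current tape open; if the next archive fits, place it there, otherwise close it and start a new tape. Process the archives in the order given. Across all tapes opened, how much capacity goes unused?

tape 1: place 364 GB, 36 GB left
tape 2: place 144 GB, 256 GB left
tape 3: place 305 GB, 95 GB left
tape 4: place 215 GB, 185 GB left
tape 4: place 167 GB, 18 GB left
tape 5: place 138 GB, 262 GB left
tape 5: place 195 GB, 67 GB left
tape 6: place 347 GB, 53 GB left
tape 7: place 221 GB, 179 GB left
tape 8: place 300 GB, 100 GB left
tape 9: place 352 GB, 48 GB left
tape 10: place 73 GB, 327 GB left
tape 10: place 191 GB, 136 GB left
tape 11: place 346 GB, 54 GB left
11 tapes × 400 GB = 4400 GB; used 3358 GB; unused 1042 GB.

1042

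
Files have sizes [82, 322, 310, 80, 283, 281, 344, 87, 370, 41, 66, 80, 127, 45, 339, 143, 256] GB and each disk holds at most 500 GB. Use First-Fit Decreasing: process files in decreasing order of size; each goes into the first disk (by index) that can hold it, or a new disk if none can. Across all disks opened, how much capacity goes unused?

744

Sorted descending: 370, 344, 339, 322, 310, 283, 281, 256, 143, 127, 87, 82, 80, 80, 66, 45, 41.
disk 1: place 370 GB, 130 GB left
disk 2: place 344 GB, 156 GB left
disk 3: place 339 GB, 161 GB left
disk 4: place 322 GB, 178 GB left
disk 5: place 310 GB, 190 GB left
disk 6: place 283 GB, 217 GB left
disk 7: place 281 GB, 219 GB left
disk 8: place 256 GB, 244 GB left
disk 2: place 143 GB, 13 GB left
disk 1: place 127 GB, 3 GB left
disk 3: place 87 GB, 74 GB left
disk 4: place 82 GB, 96 GB left
disk 4: place 80 GB, 16 GB left
disk 5: place 80 GB, 110 GB left
disk 3: place 66 GB, 8 GB left
disk 5: place 45 GB, 65 GB left
disk 5: place 41 GB, 24 GB left
8 disks × 500 GB = 4000 GB; used 3256 GB; unused 744 GB.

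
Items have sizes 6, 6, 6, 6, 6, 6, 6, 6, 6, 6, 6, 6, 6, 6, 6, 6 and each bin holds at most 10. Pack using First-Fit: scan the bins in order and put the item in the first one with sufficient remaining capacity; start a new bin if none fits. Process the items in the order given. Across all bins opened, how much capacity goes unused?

Put 6 in bin 1; 4 remain.
Put 6 in bin 2; 4 remain.
Put 6 in bin 3; 4 remain.
Put 6 in bin 4; 4 remain.
Put 6 in bin 5; 4 remain.
Put 6 in bin 6; 4 remain.
Put 6 in bin 7; 4 remain.
Put 6 in bin 8; 4 remain.
Put 6 in bin 9; 4 remain.
Put 6 in bin 10; 4 remain.
Put 6 in bin 11; 4 remain.
Put 6 in bin 12; 4 remain.
Put 6 in bin 13; 4 remain.
Put 6 in bin 14; 4 remain.
Put 6 in bin 15; 4 remain.
Put 6 in bin 16; 4 remain.
16 bins × 10 = 160; used 96; unused 64.

64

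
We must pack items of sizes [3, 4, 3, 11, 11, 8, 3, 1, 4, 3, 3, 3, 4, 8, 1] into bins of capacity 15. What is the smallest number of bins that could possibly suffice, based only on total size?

5

Total size = 3 + 4 + 3 + 11 + 11 + 8 + 3 + 1 + 4 + 3 + 3 + 3 + 4 + 8 + 1 = 70.
⌈70 / 15⌉ = 5.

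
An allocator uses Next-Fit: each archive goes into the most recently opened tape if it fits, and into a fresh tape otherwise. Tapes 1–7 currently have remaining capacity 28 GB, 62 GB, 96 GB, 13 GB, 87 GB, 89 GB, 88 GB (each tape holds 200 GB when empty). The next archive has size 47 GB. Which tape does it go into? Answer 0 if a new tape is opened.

7

Next-Fit only looks at tape 7, which has 88 GB free.
47 GB fits there.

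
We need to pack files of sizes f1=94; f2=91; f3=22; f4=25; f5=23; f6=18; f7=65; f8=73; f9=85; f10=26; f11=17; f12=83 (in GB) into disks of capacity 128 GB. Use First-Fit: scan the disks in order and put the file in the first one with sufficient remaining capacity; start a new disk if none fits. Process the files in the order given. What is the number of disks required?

6 disks

Put f1 (94 GB) in disk 1; 34 GB remain.
Put f2 (91 GB) in disk 2; 37 GB remain.
Put f3 (22 GB) in disk 1; 12 GB remain.
Put f4 (25 GB) in disk 2; 12 GB remain.
Put f5 (23 GB) in disk 3; 105 GB remain.
Put f6 (18 GB) in disk 3; 87 GB remain.
Put f7 (65 GB) in disk 3; 22 GB remain.
Put f8 (73 GB) in disk 4; 55 GB remain.
Put f9 (85 GB) in disk 5; 43 GB remain.
Put f10 (26 GB) in disk 4; 29 GB remain.
Put f11 (17 GB) in disk 3; 5 GB remain.
Put f12 (83 GB) in disk 6; 45 GB remain.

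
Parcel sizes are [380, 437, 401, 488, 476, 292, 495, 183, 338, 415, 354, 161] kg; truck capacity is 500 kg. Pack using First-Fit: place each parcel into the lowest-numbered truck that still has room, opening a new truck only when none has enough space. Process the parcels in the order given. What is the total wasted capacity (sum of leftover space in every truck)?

580

380 kg → truck 1 (remaining 120 kg)
437 kg → truck 2 (remaining 63 kg)
401 kg → truck 3 (remaining 99 kg)
488 kg → truck 4 (remaining 12 kg)
476 kg → truck 5 (remaining 24 kg)
292 kg → truck 6 (remaining 208 kg)
495 kg → truck 7 (remaining 5 kg)
183 kg → truck 6 (remaining 25 kg)
338 kg → truck 8 (remaining 162 kg)
415 kg → truck 9 (remaining 85 kg)
354 kg → truck 10 (remaining 146 kg)
161 kg → truck 8 (remaining 1 kg)
10 trucks × 500 kg = 5000 kg; used 4420 kg; unused 580 kg.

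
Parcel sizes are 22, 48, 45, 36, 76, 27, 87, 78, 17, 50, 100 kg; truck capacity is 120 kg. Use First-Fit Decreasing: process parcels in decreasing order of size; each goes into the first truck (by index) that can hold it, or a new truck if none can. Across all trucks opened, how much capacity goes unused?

134

Sorted descending: 100, 87, 78, 76, 50, 48, 45, 36, 27, 22, 17.
Put 100 kg in truck 1; 20 kg remain.
Put 87 kg in truck 2; 33 kg remain.
Put 78 kg in truck 3; 42 kg remain.
Put 76 kg in truck 4; 44 kg remain.
Put 50 kg in truck 5; 70 kg remain.
Put 48 kg in truck 5; 22 kg remain.
Put 45 kg in truck 6; 75 kg remain.
Put 36 kg in truck 3; 6 kg remain.
Put 27 kg in truck 2; 6 kg remain.
Put 22 kg in truck 4; 22 kg remain.
Put 17 kg in truck 1; 3 kg remain.
6 trucks × 120 kg = 720 kg; used 586 kg; unused 134 kg.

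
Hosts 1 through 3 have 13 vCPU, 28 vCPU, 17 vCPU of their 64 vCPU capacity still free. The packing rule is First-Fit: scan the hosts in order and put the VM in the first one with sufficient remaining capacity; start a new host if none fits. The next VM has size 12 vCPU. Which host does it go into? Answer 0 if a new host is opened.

Hosts with room: host 1 (13 vCPU), host 2 (28 vCPU), host 3 (17 vCPU).
The first with room is host 1.

1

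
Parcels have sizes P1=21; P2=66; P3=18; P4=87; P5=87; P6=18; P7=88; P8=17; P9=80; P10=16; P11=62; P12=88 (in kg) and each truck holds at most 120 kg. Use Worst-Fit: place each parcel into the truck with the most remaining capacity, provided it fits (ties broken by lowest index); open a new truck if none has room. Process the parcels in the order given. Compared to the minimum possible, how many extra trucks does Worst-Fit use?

0

Worst-Fit: [21,66,18] [87,18] [87,17] [88] [80,16] [62] [88] → 7 trucks.
7 parcels exceed 60 kg (half the capacity), and no two of those can share a truck, so at least 7 trucks are needed.
So 7 is already optimal.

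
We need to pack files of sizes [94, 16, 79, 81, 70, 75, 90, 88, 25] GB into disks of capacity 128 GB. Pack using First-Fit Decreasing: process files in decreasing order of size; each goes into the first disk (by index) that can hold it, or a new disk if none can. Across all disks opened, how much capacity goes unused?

Sorted descending: 94, 90, 88, 81, 79, 75, 70, 25, 16.
disk 1: place 94 GB, 34 GB left
disk 2: place 90 GB, 38 GB left
disk 3: place 88 GB, 40 GB left
disk 4: place 81 GB, 47 GB left
disk 5: place 79 GB, 49 GB left
disk 6: place 75 GB, 53 GB left
disk 7: place 70 GB, 58 GB left
disk 1: place 25 GB, 9 GB left
disk 2: place 16 GB, 22 GB left
7 disks × 128 GB = 896 GB; used 618 GB; unused 278 GB.

278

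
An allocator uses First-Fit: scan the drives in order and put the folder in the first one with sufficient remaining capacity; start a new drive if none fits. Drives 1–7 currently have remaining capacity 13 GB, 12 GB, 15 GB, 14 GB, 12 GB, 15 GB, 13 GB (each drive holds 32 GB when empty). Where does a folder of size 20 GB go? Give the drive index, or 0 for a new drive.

0

No drive has ≥ 20 GB free, so a new drive is opened.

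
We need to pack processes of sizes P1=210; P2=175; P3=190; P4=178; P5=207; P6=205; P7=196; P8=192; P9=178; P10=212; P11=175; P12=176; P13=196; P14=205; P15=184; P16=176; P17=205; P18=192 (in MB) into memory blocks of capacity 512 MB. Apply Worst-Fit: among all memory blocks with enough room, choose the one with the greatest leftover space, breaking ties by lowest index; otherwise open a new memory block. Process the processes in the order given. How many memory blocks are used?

9

P1 (210 MB) → memory block 1 (remaining 302 MB)
P2 (175 MB) → memory block 1 (remaining 127 MB)
P3 (190 MB) → memory block 2 (remaining 322 MB)
P4 (178 MB) → memory block 2 (remaining 144 MB)
P5 (207 MB) → memory block 3 (remaining 305 MB)
P6 (205 MB) → memory block 3 (remaining 100 MB)
P7 (196 MB) → memory block 4 (remaining 316 MB)
P8 (192 MB) → memory block 4 (remaining 124 MB)
P9 (178 MB) → memory block 5 (remaining 334 MB)
P10 (212 MB) → memory block 5 (remaining 122 MB)
P11 (175 MB) → memory block 6 (remaining 337 MB)
P12 (176 MB) → memory block 6 (remaining 161 MB)
P13 (196 MB) → memory block 7 (remaining 316 MB)
P14 (205 MB) → memory block 7 (remaining 111 MB)
P15 (184 MB) → memory block 8 (remaining 328 MB)
P16 (176 MB) → memory block 8 (remaining 152 MB)
P17 (205 MB) → memory block 9 (remaining 307 MB)
P18 (192 MB) → memory block 9 (remaining 115 MB)
Final memory blocks: [210,175] [190,178] [207,205] [196,192] [178,212] [175,176] [196,205] [184,176] [205,192].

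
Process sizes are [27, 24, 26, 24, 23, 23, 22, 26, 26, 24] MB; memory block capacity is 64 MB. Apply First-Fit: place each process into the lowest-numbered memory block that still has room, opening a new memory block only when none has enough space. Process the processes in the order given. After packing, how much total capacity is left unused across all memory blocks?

75

27 MB → memory block 1 (remaining 37 MB)
24 MB → memory block 1 (remaining 13 MB)
26 MB → memory block 2 (remaining 38 MB)
24 MB → memory block 2 (remaining 14 MB)
23 MB → memory block 3 (remaining 41 MB)
23 MB → memory block 3 (remaining 18 MB)
22 MB → memory block 4 (remaining 42 MB)
26 MB → memory block 4 (remaining 16 MB)
26 MB → memory block 5 (remaining 38 MB)
24 MB → memory block 5 (remaining 14 MB)
5 memory blocks × 64 MB = 320 MB; used 245 MB; unused 75 MB.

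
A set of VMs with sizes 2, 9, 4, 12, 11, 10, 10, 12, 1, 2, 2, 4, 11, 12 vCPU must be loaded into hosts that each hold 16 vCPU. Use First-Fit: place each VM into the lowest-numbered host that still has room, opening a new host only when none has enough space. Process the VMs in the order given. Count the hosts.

8 hosts

2 vCPU → host 1 (remaining 14 vCPU)
9 vCPU → host 1 (remaining 5 vCPU)
4 vCPU → host 1 (remaining 1 vCPU)
12 vCPU → host 2 (remaining 4 vCPU)
11 vCPU → host 3 (remaining 5 vCPU)
10 vCPU → host 4 (remaining 6 vCPU)
10 vCPU → host 5 (remaining 6 vCPU)
12 vCPU → host 6 (remaining 4 vCPU)
1 vCPU → host 1 (remaining 0 vCPU)
2 vCPU → host 2 (remaining 2 vCPU)
2 vCPU → host 2 (remaining 0 vCPU)
4 vCPU → host 3 (remaining 1 vCPU)
11 vCPU → host 7 (remaining 5 vCPU)
12 vCPU → host 8 (remaining 4 vCPU)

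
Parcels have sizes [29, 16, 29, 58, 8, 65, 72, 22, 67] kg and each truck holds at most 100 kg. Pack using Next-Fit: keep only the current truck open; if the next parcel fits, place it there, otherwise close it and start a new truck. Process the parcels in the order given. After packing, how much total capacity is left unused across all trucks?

134

Put 29 kg in truck 1; 71 kg remain.
Put 16 kg in truck 1; 55 kg remain.
Put 29 kg in truck 1; 26 kg remain.
Put 58 kg in truck 2; 42 kg remain.
Put 8 kg in truck 2; 34 kg remain.
Put 65 kg in truck 3; 35 kg remain.
Put 72 kg in truck 4; 28 kg remain.
Put 22 kg in truck 4; 6 kg remain.
Put 67 kg in truck 5; 33 kg remain.
5 trucks × 100 kg = 500 kg; used 366 kg; unused 134 kg.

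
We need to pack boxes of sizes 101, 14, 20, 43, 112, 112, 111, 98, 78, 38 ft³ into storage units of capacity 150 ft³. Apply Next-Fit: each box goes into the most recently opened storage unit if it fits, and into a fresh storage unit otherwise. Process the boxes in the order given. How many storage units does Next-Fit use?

7 storage units

101 ft³ → storage unit 1 (remaining 49 ft³)
14 ft³ → storage unit 1 (remaining 35 ft³)
20 ft³ → storage unit 1 (remaining 15 ft³)
43 ft³ → storage unit 2 (remaining 107 ft³)
112 ft³ → storage unit 3 (remaining 38 ft³)
112 ft³ → storage unit 4 (remaining 38 ft³)
111 ft³ → storage unit 5 (remaining 39 ft³)
98 ft³ → storage unit 6 (remaining 52 ft³)
78 ft³ → storage unit 7 (remaining 72 ft³)
38 ft³ → storage unit 7 (remaining 34 ft³)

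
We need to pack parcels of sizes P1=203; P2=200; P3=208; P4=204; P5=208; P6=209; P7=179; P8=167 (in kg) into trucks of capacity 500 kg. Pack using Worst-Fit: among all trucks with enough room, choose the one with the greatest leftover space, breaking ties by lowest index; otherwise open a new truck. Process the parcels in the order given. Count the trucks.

truck 1: place P1 (203 kg), 297 kg left
truck 1: place P2 (200 kg), 97 kg left
truck 2: place P3 (208 kg), 292 kg left
truck 2: place P4 (204 kg), 88 kg left
truck 3: place P5 (208 kg), 292 kg left
truck 3: place P6 (209 kg), 83 kg left
truck 4: place P7 (179 kg), 321 kg left
truck 4: place P8 (167 kg), 154 kg left
Final trucks: [203,200] [208,204] [208,209] [179,167].

4 trucks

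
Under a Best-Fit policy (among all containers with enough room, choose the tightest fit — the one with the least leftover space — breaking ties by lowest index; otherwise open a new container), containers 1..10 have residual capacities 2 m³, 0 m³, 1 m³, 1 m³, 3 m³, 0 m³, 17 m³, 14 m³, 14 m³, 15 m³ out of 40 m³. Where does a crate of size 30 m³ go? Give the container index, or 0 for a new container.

No container has ≥ 30 m³ free, so a new container is opened.

0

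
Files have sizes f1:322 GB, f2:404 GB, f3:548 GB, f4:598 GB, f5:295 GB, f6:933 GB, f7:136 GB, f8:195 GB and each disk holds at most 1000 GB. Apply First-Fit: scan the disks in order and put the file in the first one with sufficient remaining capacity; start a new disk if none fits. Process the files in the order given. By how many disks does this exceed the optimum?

0

First-Fit: [322,404,136] [548,295] [598,195] [933] → 4 disks.
Total size 3431 GB; any packing needs at least ⌈3431/1000⌉ = 4 disks.
So 4 is already optimal.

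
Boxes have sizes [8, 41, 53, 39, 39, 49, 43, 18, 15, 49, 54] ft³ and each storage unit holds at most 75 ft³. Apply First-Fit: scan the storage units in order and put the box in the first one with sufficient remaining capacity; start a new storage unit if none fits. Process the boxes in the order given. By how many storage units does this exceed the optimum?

0

First-Fit: [8,41,18] [53,15] [39] [39] [49] [43] [49] [54] → 8 storage units.
8 boxes exceed 37.5 ft³ (half the capacity), and no two of those can share a storage unit, so at least 8 storage units are needed.
So 8 is already optimal.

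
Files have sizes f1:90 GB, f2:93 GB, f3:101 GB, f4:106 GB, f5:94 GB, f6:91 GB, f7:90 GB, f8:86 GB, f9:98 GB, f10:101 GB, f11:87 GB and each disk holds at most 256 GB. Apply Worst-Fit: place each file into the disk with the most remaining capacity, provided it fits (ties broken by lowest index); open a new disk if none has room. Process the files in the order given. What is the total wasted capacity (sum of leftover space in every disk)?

499

Put f1 (90 GB) in disk 1; 166 GB remain.
Put f2 (93 GB) in disk 1; 73 GB remain.
Put f3 (101 GB) in disk 2; 155 GB remain.
Put f4 (106 GB) in disk 2; 49 GB remain.
Put f5 (94 GB) in disk 3; 162 GB remain.
Put f6 (91 GB) in disk 3; 71 GB remain.
Put f7 (90 GB) in disk 4; 166 GB remain.
Put f8 (86 GB) in disk 4; 80 GB remain.
Put f9 (98 GB) in disk 5; 158 GB remain.
Put f10 (101 GB) in disk 5; 57 GB remain.
Put f11 (87 GB) in disk 6; 169 GB remain.
6 disks × 256 GB = 1536 GB; used 1037 GB; unused 499 GB.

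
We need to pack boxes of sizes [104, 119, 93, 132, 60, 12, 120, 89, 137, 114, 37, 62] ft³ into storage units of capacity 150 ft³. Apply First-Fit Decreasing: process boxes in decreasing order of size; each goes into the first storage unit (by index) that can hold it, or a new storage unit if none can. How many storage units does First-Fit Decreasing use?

Sorted descending: 137, 132, 120, 119, 114, 104, 93, 89, 62, 60, 37, 12.
Put 137 ft³ in storage unit 1; 13 ft³ remain.
Put 132 ft³ in storage unit 2; 18 ft³ remain.
Put 120 ft³ in storage unit 3; 30 ft³ remain.
Put 119 ft³ in storage unit 4; 31 ft³ remain.
Put 114 ft³ in storage unit 5; 36 ft³ remain.
Put 104 ft³ in storage unit 6; 46 ft³ remain.
Put 93 ft³ in storage unit 7; 57 ft³ remain.
Put 89 ft³ in storage unit 8; 61 ft³ remain.
Put 62 ft³ in storage unit 9; 88 ft³ remain.
Put 60 ft³ in storage unit 8; 1 ft³ remain.
Put 37 ft³ in storage unit 6; 9 ft³ remain.
Put 12 ft³ in storage unit 1; 1 ft³ remain.
Final storage units: [137,12] [132] [120] [119] [114] [104,37] [93] [89,60] [62].

9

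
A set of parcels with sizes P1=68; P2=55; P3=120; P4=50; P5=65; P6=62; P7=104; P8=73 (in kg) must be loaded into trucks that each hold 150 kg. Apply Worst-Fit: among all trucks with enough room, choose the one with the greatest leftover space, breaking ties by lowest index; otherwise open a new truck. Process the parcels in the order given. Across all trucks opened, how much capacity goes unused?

153

P1 (68 kg) → truck 1 (remaining 82 kg)
P2 (55 kg) → truck 1 (remaining 27 kg)
P3 (120 kg) → truck 2 (remaining 30 kg)
P4 (50 kg) → truck 3 (remaining 100 kg)
P5 (65 kg) → truck 3 (remaining 35 kg)
P6 (62 kg) → truck 4 (remaining 88 kg)
P7 (104 kg) → truck 5 (remaining 46 kg)
P8 (73 kg) → truck 4 (remaining 15 kg)
5 trucks × 150 kg = 750 kg; used 597 kg; unused 153 kg.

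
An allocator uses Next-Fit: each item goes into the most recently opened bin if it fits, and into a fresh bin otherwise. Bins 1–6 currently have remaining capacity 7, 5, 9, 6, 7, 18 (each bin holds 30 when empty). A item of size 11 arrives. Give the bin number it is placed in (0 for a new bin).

6

Next-Fit only looks at bin 6, which has 18 free.
11 fits there.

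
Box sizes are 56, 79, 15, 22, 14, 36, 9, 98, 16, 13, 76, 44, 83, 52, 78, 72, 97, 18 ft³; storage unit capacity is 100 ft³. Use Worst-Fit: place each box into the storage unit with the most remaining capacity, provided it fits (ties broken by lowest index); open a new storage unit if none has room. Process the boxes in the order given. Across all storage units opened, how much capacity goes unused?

122

Put 56 ft³ in storage unit 1; 44 ft³ remain.
Put 79 ft³ in storage unit 2; 21 ft³ remain.
Put 15 ft³ in storage unit 1; 29 ft³ remain.
Put 22 ft³ in storage unit 1; 7 ft³ remain.
Put 14 ft³ in storage unit 2; 7 ft³ remain.
Put 36 ft³ in storage unit 3; 64 ft³ remain.
Put 9 ft³ in storage unit 3; 55 ft³ remain.
Put 98 ft³ in storage unit 4; 2 ft³ remain.
Put 16 ft³ in storage unit 3; 39 ft³ remain.
Put 13 ft³ in storage unit 3; 26 ft³ remain.
Put 76 ft³ in storage unit 5; 24 ft³ remain.
Put 44 ft³ in storage unit 6; 56 ft³ remain.
Put 83 ft³ in storage unit 7; 17 ft³ remain.
Put 52 ft³ in storage unit 6; 4 ft³ remain.
Put 78 ft³ in storage unit 8; 22 ft³ remain.
Put 72 ft³ in storage unit 9; 28 ft³ remain.
Put 97 ft³ in storage unit 10; 3 ft³ remain.
Put 18 ft³ in storage unit 9; 10 ft³ remain.
10 storage units × 100 ft³ = 1000 ft³; used 878 ft³; unused 122 ft³.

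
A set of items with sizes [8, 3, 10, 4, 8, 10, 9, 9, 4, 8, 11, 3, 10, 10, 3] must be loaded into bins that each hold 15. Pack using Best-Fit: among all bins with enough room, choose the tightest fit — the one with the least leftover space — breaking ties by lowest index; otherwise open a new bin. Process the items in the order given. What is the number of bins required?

10

8 → bin 1 (remaining 7)
3 → bin 1 (remaining 4)
10 → bin 2 (remaining 5)
4 → bin 1 (remaining 0)
8 → bin 3 (remaining 7)
10 → bin 4 (remaining 5)
9 → bin 5 (remaining 6)
9 → bin 6 (remaining 6)
4 → bin 2 (remaining 1)
8 → bin 7 (remaining 7)
11 → bin 8 (remaining 4)
3 → bin 8 (remaining 1)
10 → bin 9 (remaining 5)
10 → bin 10 (remaining 5)
3 → bin 4 (remaining 2)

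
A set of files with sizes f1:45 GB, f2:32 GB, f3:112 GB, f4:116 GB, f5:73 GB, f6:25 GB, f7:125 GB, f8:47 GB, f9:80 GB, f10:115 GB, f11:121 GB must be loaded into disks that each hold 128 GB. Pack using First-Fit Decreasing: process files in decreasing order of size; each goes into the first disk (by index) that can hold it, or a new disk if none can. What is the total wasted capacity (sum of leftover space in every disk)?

133

Sorted descending: 125, 121, 116, 115, 112, 80, 73, 47, 45, 32, 25.
Put 125 GB in disk 1; 3 GB remain.
Put 121 GB in disk 2; 7 GB remain.
Put 116 GB in disk 3; 12 GB remain.
Put 115 GB in disk 4; 13 GB remain.
Put 112 GB in disk 5; 16 GB remain.
Put 80 GB in disk 6; 48 GB remain.
Put 73 GB in disk 7; 55 GB remain.
Put 47 GB in disk 6; 1 GB remain.
Put 45 GB in disk 7; 10 GB remain.
Put 32 GB in disk 8; 96 GB remain.
Put 25 GB in disk 8; 71 GB remain.
8 disks × 128 GB = 1024 GB; used 891 GB; unused 133 GB.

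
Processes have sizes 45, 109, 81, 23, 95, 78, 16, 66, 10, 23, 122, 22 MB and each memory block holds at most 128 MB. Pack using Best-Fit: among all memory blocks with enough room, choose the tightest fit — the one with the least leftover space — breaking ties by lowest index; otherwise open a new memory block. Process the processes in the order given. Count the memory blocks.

45 MB → memory block 1 (remaining 83 MB)
109 MB → memory block 2 (remaining 19 MB)
81 MB → memory block 1 (remaining 2 MB)
23 MB → memory block 3 (remaining 105 MB)
95 MB → memory block 3 (remaining 10 MB)
78 MB → memory block 4 (remaining 50 MB)
16 MB → memory block 2 (remaining 3 MB)
66 MB → memory block 5 (remaining 62 MB)
10 MB → memory block 3 (remaining 0 MB)
23 MB → memory block 4 (remaining 27 MB)
122 MB → memory block 6 (remaining 6 MB)
22 MB → memory block 4 (remaining 5 MB)

6 memory blocks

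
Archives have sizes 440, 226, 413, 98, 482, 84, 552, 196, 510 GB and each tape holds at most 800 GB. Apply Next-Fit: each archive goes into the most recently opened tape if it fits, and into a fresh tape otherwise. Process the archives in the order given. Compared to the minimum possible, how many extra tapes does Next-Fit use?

0

Next-Fit: [440,226] [413,98] [482,84] [552,196] [510] → 5 tapes.
5 archives exceed 400 GB (half the capacity), and no two of those can share a tape, so at least 5 tapes are needed.
So 5 is already optimal.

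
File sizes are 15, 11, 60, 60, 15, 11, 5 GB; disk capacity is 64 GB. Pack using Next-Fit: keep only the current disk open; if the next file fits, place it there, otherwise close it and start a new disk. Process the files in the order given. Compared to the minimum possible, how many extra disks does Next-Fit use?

1

Next-Fit: [15,11] [60] [60] [15,11,5] → 4 disks.
Total size 177 GB; any packing needs at least ⌈177/64⌉ = 3 disks.
An optimal packing achieves that bound: [60] [60] [15,15,11,11,5] → 3 disks.
Excess: 4 − 3 = 1.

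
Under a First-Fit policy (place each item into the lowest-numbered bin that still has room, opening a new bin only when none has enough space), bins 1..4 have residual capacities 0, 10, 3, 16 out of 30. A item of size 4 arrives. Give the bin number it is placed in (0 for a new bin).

Bins with room: bin 2 (10), bin 4 (16).
The first with room is bin 2.

2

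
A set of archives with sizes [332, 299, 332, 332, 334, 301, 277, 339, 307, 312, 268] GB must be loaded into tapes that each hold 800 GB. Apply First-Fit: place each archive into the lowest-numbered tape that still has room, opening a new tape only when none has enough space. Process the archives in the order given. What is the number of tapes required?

6

Put 332 GB in tape 1; 468 GB remain.
Put 299 GB in tape 1; 169 GB remain.
Put 332 GB in tape 2; 468 GB remain.
Put 332 GB in tape 2; 136 GB remain.
Put 334 GB in tape 3; 466 GB remain.
Put 301 GB in tape 3; 165 GB remain.
Put 277 GB in tape 4; 523 GB remain.
Put 339 GB in tape 4; 184 GB remain.
Put 307 GB in tape 5; 493 GB remain.
Put 312 GB in tape 5; 181 GB remain.
Put 268 GB in tape 6; 532 GB remain.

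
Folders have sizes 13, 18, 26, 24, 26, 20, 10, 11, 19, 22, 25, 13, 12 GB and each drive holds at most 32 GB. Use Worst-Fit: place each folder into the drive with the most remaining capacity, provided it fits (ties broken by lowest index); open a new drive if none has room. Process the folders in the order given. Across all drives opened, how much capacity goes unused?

13 GB → drive 1 (remaining 19 GB)
18 GB → drive 1 (remaining 1 GB)
26 GB → drive 2 (remaining 6 GB)
24 GB → drive 3 (remaining 8 GB)
26 GB → drive 4 (remaining 6 GB)
20 GB → drive 5 (remaining 12 GB)
10 GB → drive 5 (remaining 2 GB)
11 GB → drive 6 (remaining 21 GB)
19 GB → drive 6 (remaining 2 GB)
22 GB → drive 7 (remaining 10 GB)
25 GB → drive 8 (remaining 7 GB)
13 GB → drive 9 (remaining 19 GB)
12 GB → drive 9 (remaining 7 GB)
9 drives × 32 GB = 288 GB; used 239 GB; unused 49 GB.

49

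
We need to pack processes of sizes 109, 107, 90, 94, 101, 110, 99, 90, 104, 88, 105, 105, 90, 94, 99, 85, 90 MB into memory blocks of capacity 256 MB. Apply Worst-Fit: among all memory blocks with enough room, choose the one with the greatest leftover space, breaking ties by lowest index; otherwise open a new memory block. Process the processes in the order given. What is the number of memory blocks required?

9 memory blocks

Put 109 MB in memory block 1; 147 MB remain.
Put 107 MB in memory block 1; 40 MB remain.
Put 90 MB in memory block 2; 166 MB remain.
Put 94 MB in memory block 2; 72 MB remain.
Put 101 MB in memory block 3; 155 MB remain.
Put 110 MB in memory block 3; 45 MB remain.
Put 99 MB in memory block 4; 157 MB remain.
Put 90 MB in memory block 4; 67 MB remain.
Put 104 MB in memory block 5; 152 MB remain.
Put 88 MB in memory block 5; 64 MB remain.
Put 105 MB in memory block 6; 151 MB remain.
Put 105 MB in memory block 6; 46 MB remain.
Put 90 MB in memory block 7; 166 MB remain.
Put 94 MB in memory block 7; 72 MB remain.
Put 99 MB in memory block 8; 157 MB remain.
Put 85 MB in memory block 8; 72 MB remain.
Put 90 MB in memory block 9; 166 MB remain.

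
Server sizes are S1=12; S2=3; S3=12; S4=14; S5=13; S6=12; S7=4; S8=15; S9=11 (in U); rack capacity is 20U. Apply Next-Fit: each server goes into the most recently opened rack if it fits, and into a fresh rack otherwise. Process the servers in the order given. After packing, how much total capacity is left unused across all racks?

44

rack 1: place S1 (12U), 8U left
rack 1: place S2 (3U), 5U left
rack 2: place S3 (12U), 8U left
rack 3: place S4 (14U), 6U left
rack 4: place S5 (13U), 7U left
rack 5: place S6 (12U), 8U left
rack 5: place S7 (4U), 4U left
rack 6: place S8 (15U), 5U left
rack 7: place S9 (11U), 9U left
7 racks × 20U = 140U; used 96U; unused 44U.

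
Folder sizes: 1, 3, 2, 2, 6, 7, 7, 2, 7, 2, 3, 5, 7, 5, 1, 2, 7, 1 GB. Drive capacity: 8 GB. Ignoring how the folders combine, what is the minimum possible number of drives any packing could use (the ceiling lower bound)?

Total size = 1 + 3 + 2 + 2 + 6 + 7 + 7 + 2 + 7 + 2 + 3 + 5 + 7 + 5 + 1 + 2 + 7 + 1 = 70 GB.
⌈70 / 8⌉ = 9.

9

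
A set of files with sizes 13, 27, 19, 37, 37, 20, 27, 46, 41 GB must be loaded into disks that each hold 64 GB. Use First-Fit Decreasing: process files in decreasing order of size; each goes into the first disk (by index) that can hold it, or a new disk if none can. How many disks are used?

Sorted descending: 46, 41, 37, 37, 27, 27, 20, 19, 13.
46 GB → disk 1 (remaining 18 GB)
41 GB → disk 2 (remaining 23 GB)
37 GB → disk 3 (remaining 27 GB)
37 GB → disk 4 (remaining 27 GB)
27 GB → disk 3 (remaining 0 GB)
27 GB → disk 4 (remaining 0 GB)
20 GB → disk 2 (remaining 3 GB)
19 GB → disk 5 (remaining 45 GB)
13 GB → disk 1 (remaining 5 GB)
Final disks: [46,13] [41,20] [37,27] [37,27] [19].

5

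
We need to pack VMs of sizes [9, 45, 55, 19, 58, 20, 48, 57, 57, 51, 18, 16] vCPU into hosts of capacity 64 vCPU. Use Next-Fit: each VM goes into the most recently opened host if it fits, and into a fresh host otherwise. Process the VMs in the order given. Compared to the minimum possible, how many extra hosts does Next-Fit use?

2

Next-Fit: [9,45] [55] [19] [58] [20] [48] [57] [57] [51] [18,16] → 10 hosts.
Total size 453 vCPU; any packing needs at least ⌈453/64⌉ = 8 hosts.
An optimal packing achieves that bound: [58] [57] [57] [55,9] [51] [48,16] [45,19] [20,18] → 8 hosts.
Excess: 10 − 8 = 2.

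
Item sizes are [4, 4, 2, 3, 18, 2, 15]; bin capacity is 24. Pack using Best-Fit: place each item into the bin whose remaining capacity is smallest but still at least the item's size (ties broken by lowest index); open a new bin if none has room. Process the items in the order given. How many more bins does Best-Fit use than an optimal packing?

Best-Fit: [4,4,2,3] [18,2] [15] → 3 bins.
Total size 48; any packing needs at least ⌈48/24⌉ = 2 bins.
An optimal packing achieves that bound: [18,4,2] [15,4,3,2] → 2 bins.
Excess: 3 − 2 = 1.

1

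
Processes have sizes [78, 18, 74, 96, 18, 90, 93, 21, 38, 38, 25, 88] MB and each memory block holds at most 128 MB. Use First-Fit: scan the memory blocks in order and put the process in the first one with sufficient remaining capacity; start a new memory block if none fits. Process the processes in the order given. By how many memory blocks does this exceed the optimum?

0

First-Fit: [78,18,18] [74,21,25] [96] [90,38] [93] [38,88] → 6 memory blocks.
Total size 677 MB; any packing needs at least ⌈677/128⌉ = 6 memory blocks.
So 6 is already optimal.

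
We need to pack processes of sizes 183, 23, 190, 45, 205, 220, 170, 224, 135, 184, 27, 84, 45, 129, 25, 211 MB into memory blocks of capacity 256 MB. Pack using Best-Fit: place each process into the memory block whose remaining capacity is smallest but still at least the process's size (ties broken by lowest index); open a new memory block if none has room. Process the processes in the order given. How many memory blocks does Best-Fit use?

10

183 MB → memory block 1 (remaining 73 MB)
23 MB → memory block 1 (remaining 50 MB)
190 MB → memory block 2 (remaining 66 MB)
45 MB → memory block 1 (remaining 5 MB)
205 MB → memory block 3 (remaining 51 MB)
220 MB → memory block 4 (remaining 36 MB)
170 MB → memory block 5 (remaining 86 MB)
224 MB → memory block 6 (remaining 32 MB)
135 MB → memory block 7 (remaining 121 MB)
184 MB → memory block 8 (remaining 72 MB)
27 MB → memory block 6 (remaining 5 MB)
84 MB → memory block 5 (remaining 2 MB)
45 MB → memory block 3 (remaining 6 MB)
129 MB → memory block 9 (remaining 127 MB)
25 MB → memory block 4 (remaining 11 MB)
211 MB → memory block 10 (remaining 45 MB)
Final memory blocks: [183,23,45] [190] [205,45] [220,25] [170,84] [224,27] [135] [184] [129] [211].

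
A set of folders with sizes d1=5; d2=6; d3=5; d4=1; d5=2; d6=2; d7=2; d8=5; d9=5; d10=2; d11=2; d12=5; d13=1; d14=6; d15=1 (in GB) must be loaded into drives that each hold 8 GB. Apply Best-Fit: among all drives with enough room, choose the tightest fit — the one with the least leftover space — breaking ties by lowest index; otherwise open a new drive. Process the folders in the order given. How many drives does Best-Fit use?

7 drives

d1 (5 GB) → drive 1 (remaining 3 GB)
d2 (6 GB) → drive 2 (remaining 2 GB)
d3 (5 GB) → drive 3 (remaining 3 GB)
d4 (1 GB) → drive 2 (remaining 1 GB)
d5 (2 GB) → drive 1 (remaining 1 GB)
d6 (2 GB) → drive 3 (remaining 1 GB)
d7 (2 GB) → drive 4 (remaining 6 GB)
d8 (5 GB) → drive 4 (remaining 1 GB)
d9 (5 GB) → drive 5 (remaining 3 GB)
d10 (2 GB) → drive 5 (remaining 1 GB)
d11 (2 GB) → drive 6 (remaining 6 GB)
d12 (5 GB) → drive 6 (remaining 1 GB)
d13 (1 GB) → drive 1 (remaining 0 GB)
d14 (6 GB) → drive 7 (remaining 2 GB)
d15 (1 GB) → drive 2 (remaining 0 GB)
Final drives: [5,2,1] [6,1,1] [5,2] [2,5] [5,2] [2,5] [6].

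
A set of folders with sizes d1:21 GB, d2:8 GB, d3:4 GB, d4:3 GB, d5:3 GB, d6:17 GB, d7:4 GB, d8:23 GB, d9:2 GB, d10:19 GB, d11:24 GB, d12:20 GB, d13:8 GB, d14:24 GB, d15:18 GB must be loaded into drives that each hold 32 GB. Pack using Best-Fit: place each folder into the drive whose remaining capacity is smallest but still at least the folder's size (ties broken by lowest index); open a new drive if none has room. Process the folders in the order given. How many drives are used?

8 drives

drive 1: place d1 (21 GB), 11 GB left
drive 1: place d2 (8 GB), 3 GB left
drive 2: place d3 (4 GB), 28 GB left
drive 1: place d4 (3 GB), 0 GB left
drive 2: place d5 (3 GB), 25 GB left
drive 2: place d6 (17 GB), 8 GB left
drive 2: place d7 (4 GB), 4 GB left
drive 3: place d8 (23 GB), 9 GB left
drive 2: place d9 (2 GB), 2 GB left
drive 4: place d10 (19 GB), 13 GB left
drive 5: place d11 (24 GB), 8 GB left
drive 6: place d12 (20 GB), 12 GB left
drive 5: place d13 (8 GB), 0 GB left
drive 7: place d14 (24 GB), 8 GB left
drive 8: place d15 (18 GB), 14 GB left
Final drives: [21,8,3] [4,3,17,4,2] [23] [19] [24,8] [20] [24] [18].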